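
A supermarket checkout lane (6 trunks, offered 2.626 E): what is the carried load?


B(6,2.626) = 0.033564 (Erlang-B)
Carried load = a(1 − B) = 2.626·(1 − 0.033564) = 2.626·0.966436 = 2.5379 E

Final: 2.5379 Erlangs


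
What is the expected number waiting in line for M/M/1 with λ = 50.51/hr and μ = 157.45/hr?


ρ = 50.51/157.45 = 0.3208
Lq = ρ²/(1−ρ) = 0.1029/0.6792 = 0.1515

Final: 0.1515


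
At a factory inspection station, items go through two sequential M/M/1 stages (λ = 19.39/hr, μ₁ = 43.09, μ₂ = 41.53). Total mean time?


Each node sees arrival rate λ = 19.39/hr (tandem ⇒ throughput preserved).
W₁ = 1/(μ₁−λ) = 1/(43.09−19.39) = 0.04219 hr
W₂ = 1/(μ₂−λ) = 1/(41.53−19.39) = 0.04517 hr
W_total = W₁ + W₂ = 0.04219 + 0.04517 = 0.08736 hr

Final: 0.08736 hr


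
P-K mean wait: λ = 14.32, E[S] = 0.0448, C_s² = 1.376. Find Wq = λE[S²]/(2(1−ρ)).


ρ = λ·E[S] = 14.32·0.0448 = 0.6415
E[S²] = E[S]²(1+C_s²) = 0.0448²·(1+1.376) = 0.004769
Wq = λ·E[S²]/(2(1−ρ)) = 14.32·0.004769/(2·0.3585) = 0.09525 hr

Final: 0.09525 hr


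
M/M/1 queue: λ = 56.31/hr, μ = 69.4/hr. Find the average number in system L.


ρ = λ/μ = 56.31/69.4 = 0.8114
L = ρ/(1−ρ) = 0.8114/(1 − 0.8114) = 0.8114/0.1886 = 4.3018

Final: 4.3018


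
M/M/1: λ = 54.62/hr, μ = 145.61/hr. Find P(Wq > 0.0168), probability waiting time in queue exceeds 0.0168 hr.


ρ = 54.62/145.61 = 0.3751
P(Wq > t) = ρ·e^{−(μ−λ)t} = 0.3751·e^{−1.5286}
= 0.3751·0.216832 = 0.081336

Final: 0.081336


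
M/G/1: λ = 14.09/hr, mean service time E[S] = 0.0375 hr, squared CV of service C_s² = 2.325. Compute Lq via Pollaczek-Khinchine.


ρ = λ·E[S] = 14.09·0.0375 = 0.5284
Lq = ρ²(1+C_s²)/(2(1−ρ)) = 0.2792·(1+2.325)/(2·0.4716)
= 0.2792·3.3250/0.9433 = 0.98412

Final: 0.98412


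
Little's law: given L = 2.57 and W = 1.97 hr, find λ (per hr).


λ = L/W = 2.57/1.97 = 1.3046 /hr

Final: 1.3046 /hr


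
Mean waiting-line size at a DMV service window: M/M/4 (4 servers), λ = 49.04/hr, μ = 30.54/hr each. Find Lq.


a = λ/μ = 1.6058; ρ = a/4 = 0.4014
P₀ = 0.198103
Lq = P₀·a^c·ρ / (c!·(1−ρ)²) = 0.198103·6.64853·0.4014/(24·0.35827)
= 0.06149

Final: 0.06149


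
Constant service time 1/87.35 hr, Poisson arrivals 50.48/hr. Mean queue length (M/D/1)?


ρ = 50.48/87.35 = 0.5779
M/D/1: Lq = ρ²/(2(1−ρ)) = 0.3340/(2·0.4221) = 0.39561

Final: 0.39561


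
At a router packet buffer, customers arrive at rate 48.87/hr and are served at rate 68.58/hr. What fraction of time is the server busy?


ρ = λ/μ = 48.87/68.58 = 0.7126

Final: 0.7126


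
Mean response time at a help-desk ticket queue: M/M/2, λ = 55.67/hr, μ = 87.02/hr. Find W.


a = 0.6397; ρ = 0.3199; P₀ = 0.515302
Lq = P₀·a^c·ρ/(c!(1−ρ)²) = 0.07292
Wq = Lq/λ = 0.07292/55.67 = 0.001310 hr
W = Wq + 1/μ = 0.001310 + 0.01149 = 0.01280 hr

Final: 0.01280 hr


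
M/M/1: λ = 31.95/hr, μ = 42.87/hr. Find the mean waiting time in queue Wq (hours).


ρ = 31.95/42.87 = 0.7453
Wq = ρ/(μ−λ) = 0.7453/(42.87 − 31.95) = 0.7453/10.92 = 0.06825 hr

Final: 0.06825 hr


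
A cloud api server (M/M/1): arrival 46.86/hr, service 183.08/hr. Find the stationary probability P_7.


ρ = 46.86/183.08 = 0.2560
P_n = (1−ρ)·ρ^n = (1 − 0.2560)·0.2560^7 = 0.7440·0.00007197 = 0.00005355

Final: 0.00005355


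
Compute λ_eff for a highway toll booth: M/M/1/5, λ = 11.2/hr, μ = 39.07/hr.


ρ = 0.2867; P_K = (1−ρ)ρ^5/(1−ρ^6) = 0.001382
λ_eff = λ(1 − P_K) = 11.2·(1 − 0.001382) = 11.2·0.998618 = 11.1845 /hr

Final: 11.1845 /hr


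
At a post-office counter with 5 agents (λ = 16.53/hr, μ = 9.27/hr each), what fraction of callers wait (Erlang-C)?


a = λ/μ = 1.7832; ρ = a/5 = 0.3566
P₀ = 0.167426 (from M/M/c formula)
C(c,a) = [a^c/(c!(1−ρ))]·P₀ = [18.02875/(120·0.6434)]·0.167426
= 0.23352·0.167426 = 0.039097

Final: 0.039097


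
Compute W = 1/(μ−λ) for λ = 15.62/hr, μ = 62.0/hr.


W = 1/(μ−λ) = 1/(62.0 − 15.62) = 1/46.38 = 0.02156 hr

Final: 0.02156 hr


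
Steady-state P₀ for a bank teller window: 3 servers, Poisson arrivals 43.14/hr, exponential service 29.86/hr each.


a = λ/μ = 43.14/29.86 = 1.4447; ρ = a/c = 0.4816
Σ_{k=0}^{2} a^k/k! (terms k=0..2) = 1.00000 + 1.44474 + 1.04364 = 3.48838
Tail: a^3/(3!(1−ρ)) = 3.01558/(6·0.5184) = 0.96948
P₀ = 1/(3.48838 + 0.96948) = 1/4.45786 = 0.224323

Final: 0.224323


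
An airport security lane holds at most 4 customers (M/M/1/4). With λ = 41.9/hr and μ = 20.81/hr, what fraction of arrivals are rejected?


ρ = λ/μ = 41.9/20.81 = 2.0135
P_K = (1−ρ)ρ^K/(1−ρ^(K+1)) = (-1.0135·16.434927)/(1 − 33.090986)
= -16.656060/-32.090986 = 0.519026

Final: 0.519026


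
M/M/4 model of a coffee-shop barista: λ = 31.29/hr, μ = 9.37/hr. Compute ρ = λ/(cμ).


ρ = λ/(cμ) = 31.29/(4·9.37) = 31.29/37.48 = 0.8348

Final: 0.8348


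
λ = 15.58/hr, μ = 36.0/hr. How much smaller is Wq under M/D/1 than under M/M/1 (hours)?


ρ = 15.58/36.0 = 0.4328
Wq(M/M/1) = ρ/(μ−λ) = 0.4328/20.42 = 0.02119 hr
Wq(M/D/1) = ρ/(2(μ−λ)) = 0.01060 hr
Savings = 0.02119 − 0.01060 = 0.01060 hr

Final: 0.01060 hr


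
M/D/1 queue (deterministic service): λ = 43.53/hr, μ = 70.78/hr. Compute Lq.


ρ = 43.53/70.78 = 0.6150
M/D/1: Lq = ρ²/(2(1−ρ)) = 0.3782/(2·0.3850) = 0.49121

Final: 0.49121


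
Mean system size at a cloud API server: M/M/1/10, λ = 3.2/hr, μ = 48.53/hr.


ρ = 3.2/48.53 = 0.06594
L = ρ[1 − (K+1)ρ^K + Kρ^(K+1)] / [(1−ρ)(1−ρ^(K+1))]
Numerator: 0.06594·(1 − 11·1.554e-12 + 10·1.025e-13) = 0.065939
Denominator: (0.9341)·(1.000000) = 0.934061
L = 0.065939/0.934061 = 0.07059

Final: 0.07059


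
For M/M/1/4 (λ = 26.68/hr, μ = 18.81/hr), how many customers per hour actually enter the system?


ρ = 1.4184; P_K = (1−ρ)ρ^4/(1−ρ^5) = 0.357196
λ_eff = λ(1 − P_K) = 26.68·(1 − 0.357196) = 26.68·0.642804 = 17.1500 /hr

Final: 17.1500 /hr


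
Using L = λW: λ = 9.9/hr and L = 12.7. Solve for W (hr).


W = L/λ = 12.7/9.9 = 1.2828 hr

Final: 1.2828 hr


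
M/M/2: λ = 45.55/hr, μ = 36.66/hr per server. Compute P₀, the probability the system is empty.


a = λ/μ = 45.55/36.66 = 1.2425; ρ = a/c = 0.6212
Σ_{k=0}^{1} a^k/k! (terms k=0..1) = 1.00000 + 1.24250 = 2.24250
Tail: a^2/(2!(1−ρ)) = 1.54380/(2·0.3788) = 2.03802
P₀ = 1/(2.24250 + 2.03802) = 1/4.28052 = 0.233617

Final: 0.233617


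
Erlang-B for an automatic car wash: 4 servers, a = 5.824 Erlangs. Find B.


B(c,a) = (a^c/c!) / Σ_{k=0}^{c} a^k/k!
a^4/4! = 47.937372
Σ terms (k=0..4): 1.00000 + 5.82400 + 16.95949 + 32.92402 + 47.93737 = 104.644880
B = 47.937372/104.644880 = 0.458096

Final: 0.458096


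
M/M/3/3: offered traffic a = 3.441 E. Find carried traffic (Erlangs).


B(3,3.441) = 0.395908 (Erlang-B)
Carried load = a(1 − B) = 3.441·(1 − 0.395908) = 3.441·0.604092 = 2.0787 E

Final: 2.0787 Erlangs


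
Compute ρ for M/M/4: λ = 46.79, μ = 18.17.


ρ = λ/(cμ) = 46.79/(4·18.17) = 46.79/72.68 = 0.6438

Final: 0.6438


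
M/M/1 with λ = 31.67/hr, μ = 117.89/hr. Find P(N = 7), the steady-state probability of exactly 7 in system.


ρ = 31.67/117.89 = 0.2686
P_n = (1−ρ)·ρ^n = (1 − 0.2686)·0.2686^7 = 0.7314·0.0001010 = 0.00007385

Final: 0.00007385


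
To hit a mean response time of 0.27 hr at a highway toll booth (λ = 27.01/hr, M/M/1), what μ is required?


W = 1/(μ−λ) ⇒ μ − λ = 1/W = 1/0.27 = 3.7037
μ = λ + 1/W = 27.01 + 3.7037 = 30.7137 per hr

Final: 30.7137 /hr


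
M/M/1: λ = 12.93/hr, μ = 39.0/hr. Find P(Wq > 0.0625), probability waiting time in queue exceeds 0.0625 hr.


ρ = 12.93/39.0 = 0.3315
P(Wq > t) = ρ·e^{−(μ−λ)t} = 0.3315·e^{−1.6294}
= 0.3315·0.196052 = 0.064999

Final: 0.064999


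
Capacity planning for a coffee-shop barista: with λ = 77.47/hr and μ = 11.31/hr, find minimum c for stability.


Stability requires cμ > λ ⇔ c > λ/μ.
λ/μ = 77.47/11.31 = 6.8497
Minimum integer c = ⌊6.8497⌋ + 1 = 7
Check: 7·11.31 = 79.17 > 77.47, while 6·11.31 = 67.86 ≤ 77.47

Final: 7 servers


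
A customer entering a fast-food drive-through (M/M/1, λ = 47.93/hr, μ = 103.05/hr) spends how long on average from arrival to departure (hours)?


W = 1/(μ−λ) = 1/(103.05 − 47.93) = 1/55.12 = 0.01814 hr

Final: 0.01814 hr


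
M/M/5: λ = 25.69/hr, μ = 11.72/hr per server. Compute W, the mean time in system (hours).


a = 2.1920; ρ = 0.4384; P₀ = 0.110345
Lq = P₀·a^c·ρ/(c!(1−ρ)²) = 0.06468
Wq = Lq/λ = 0.06468/25.69 = 0.002518 hr
W = Wq + 1/μ = 0.002518 + 0.08532 = 0.08784 hr

Final: 0.08784 hr


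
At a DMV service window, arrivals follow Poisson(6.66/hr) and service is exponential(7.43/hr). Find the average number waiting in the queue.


ρ = 6.66/7.43 = 0.8964
Lq = ρ²/(1−ρ) = 0.8035/0.1036 = 7.7530

Final: 7.7530


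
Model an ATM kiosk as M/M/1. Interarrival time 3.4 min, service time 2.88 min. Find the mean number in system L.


λ = 60/3.4 = 17.6471 /hr
μ = 60/2.88 = 20.8333 /hr
ρ = λ/μ = 17.6471/20.8333 = 0.8471
L = ρ/(1−ρ) = 0.8471/0.1529 = 5.5385

Final: 5.5385


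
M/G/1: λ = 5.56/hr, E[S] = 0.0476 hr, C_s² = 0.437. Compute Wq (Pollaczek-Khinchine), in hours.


ρ = λ·E[S] = 5.56·0.0476 = 0.2647
E[S²] = E[S]²(1+C_s²) = 0.0476²·(1+0.437) = 0.003256
Wq = λ·E[S²]/(2(1−ρ)) = 5.56·0.003256/(2·0.7353) = 0.01231 hr

Final: 0.01231 hr


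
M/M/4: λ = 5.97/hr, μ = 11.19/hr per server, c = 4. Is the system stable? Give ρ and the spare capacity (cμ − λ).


Total capacity cμ = 4·11.19 = 44.76/hr
ρ = λ/(cμ) = 5.97/44.76 = 0.1334
Stable ⇔ ρ < 1: YES
Spare capacity = cμ − λ = 44.76 − 5.97 = 38.79/hr

Final: ρ = 0.1334; stable; margin = 38.79/hr


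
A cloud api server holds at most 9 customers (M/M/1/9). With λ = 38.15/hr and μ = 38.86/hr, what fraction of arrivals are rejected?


ρ = λ/μ = 38.15/38.86 = 0.9817
P_K = (1−ρ)ρ^K/(1−ρ^(K+1)) = (0.01827·0.847083)/(1 − 0.831606)
= 0.015477/0.168394 = 0.091908

Final: 0.091908


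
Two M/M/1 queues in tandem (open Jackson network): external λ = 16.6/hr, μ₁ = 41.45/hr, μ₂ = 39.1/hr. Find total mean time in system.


Each node sees arrival rate λ = 16.6/hr (tandem ⇒ throughput preserved).
W₁ = 1/(μ₁−λ) = 1/(41.45−16.6) = 0.04024 hr
W₂ = 1/(μ₂−λ) = 1/(39.1−16.6) = 0.04444 hr
W_total = W₁ + W₂ = 0.04024 + 0.04444 = 0.08469 hr

Final: 0.08469 hr


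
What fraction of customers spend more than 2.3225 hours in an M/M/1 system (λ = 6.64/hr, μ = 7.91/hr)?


W ~ Exponential(μ−λ) for M/M/1.
μ − λ = 7.91 − 6.64 = 1.2700
P(W > t) = e^{−(μ−λ)t} = e^{−2.9496} = 0.052362

Final: 0.052362


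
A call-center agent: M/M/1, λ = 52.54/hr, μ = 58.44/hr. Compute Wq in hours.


ρ = 52.54/58.44 = 0.8990
Wq = ρ/(μ−λ) = 0.8990/(58.44 − 52.54) = 0.8990/5.90 = 0.1524 hr

Final: 0.1524 hr


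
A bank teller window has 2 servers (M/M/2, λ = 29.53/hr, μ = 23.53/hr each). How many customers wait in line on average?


a = λ/μ = 1.2550; ρ = a/2 = 0.6275
P₀ = 0.228881
Lq = P₀·a^c·ρ / (c!·(1−ρ)²) = 0.228881·1.57501·0.6275/(2·0.13876)
= 0.81511

Final: 0.81511


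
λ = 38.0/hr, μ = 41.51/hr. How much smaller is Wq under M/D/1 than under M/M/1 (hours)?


ρ = 38.0/41.51 = 0.9154
Wq(M/M/1) = ρ/(μ−λ) = 0.9154/3.51 = 0.26081 hr
Wq(M/D/1) = ρ/(2(μ−λ)) = 0.13040 hr
Savings = 0.26081 − 0.13040 = 0.13040 hr

Final: 0.13040 hr


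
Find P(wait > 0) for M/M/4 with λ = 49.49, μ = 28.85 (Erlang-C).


a = λ/μ = 1.7154; ρ = a/4 = 0.4289
P₀ = 0.176684 (from M/M/c formula)
C(c,a) = [a^c/(c!(1−ρ))]·P₀ = [8.65937/(24·0.5711)]·0.176684
= 0.63173·0.176684 = 0.111616

Final: 0.111616


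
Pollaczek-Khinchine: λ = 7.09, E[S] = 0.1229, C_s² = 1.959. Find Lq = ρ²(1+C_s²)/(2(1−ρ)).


ρ = λ·E[S] = 7.09·0.1229 = 0.8714
Lq = ρ²(1+C_s²)/(2(1−ρ)) = 0.7593·(1+1.959)/(2·0.1286)
= 0.7593·2.9590/0.2573 = 8.73250

Final: 8.73250


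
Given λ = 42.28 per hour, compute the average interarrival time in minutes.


Mean interarrival time = 1/λ = 1/42.28 hour = 0.02365 hour
In minutes: 0.02365 × 60 = 1.4191 min

Final: 1.4191 min


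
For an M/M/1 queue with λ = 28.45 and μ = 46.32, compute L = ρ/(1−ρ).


ρ = λ/μ = 28.45/46.32 = 0.6142
L = ρ/(1−ρ) = 0.6142/(1 − 0.6142) = 0.6142/0.3858 = 1.5921

Final: 1.5921


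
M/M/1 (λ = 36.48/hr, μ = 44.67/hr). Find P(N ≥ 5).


ρ = 36.48/44.67 = 0.8167
P(N ≥ n) = ρ^n = 0.8167^5 = 0.363241

Final: 0.363241


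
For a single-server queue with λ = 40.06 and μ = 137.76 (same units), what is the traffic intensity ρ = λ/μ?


ρ = λ/μ = 40.06/137.76 = 0.2908

Final: 0.2908


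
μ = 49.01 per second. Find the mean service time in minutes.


Mean service time = 1/μ = 1/49.01 second = 0.02040 second
In minutes: 0.02040 × 0.0166667 = 0.0003401 min

Final: 0.0003401 min


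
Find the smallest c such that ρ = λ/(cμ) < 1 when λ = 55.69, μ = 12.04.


Stability requires cμ > λ ⇔ c > λ/μ.
λ/μ = 55.69/12.04 = 4.6254
Minimum integer c = ⌊4.6254⌋ + 1 = 5
Check: 5·12.04 = 60.20 > 55.69, while 4·12.04 = 48.16 ≤ 55.69

Final: 5 servers


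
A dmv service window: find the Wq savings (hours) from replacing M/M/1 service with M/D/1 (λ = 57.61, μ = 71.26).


ρ = 57.61/71.26 = 0.8084
Wq(M/M/1) = ρ/(μ−λ) = 0.8084/13.65 = 0.05923 hr
Wq(M/D/1) = ρ/(2(μ−λ)) = 0.02961 hr
Savings = 0.05923 − 0.02961 = 0.02961 hr

Final: 0.02961 hr


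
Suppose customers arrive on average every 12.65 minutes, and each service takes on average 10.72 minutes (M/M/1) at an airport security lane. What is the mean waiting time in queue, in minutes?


λ = 60/12.65 = 4.7431 /hr
μ = 60/10.72 = 5.5970 /hr
ρ = λ/μ = 4.7431/5.5970 = 0.8474
Wq = ρ/(μ−λ) = 0.8474/(5.5970−4.7431) = 0.99239 hr
In minutes: 0.99239·60 = 59.543 min

Final: 59.543 min


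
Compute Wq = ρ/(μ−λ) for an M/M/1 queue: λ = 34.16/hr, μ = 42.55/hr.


ρ = 34.16/42.55 = 0.8028
Wq = ρ/(μ−λ) = 0.8028/(42.55 − 34.16) = 0.8028/8.39 = 0.09569 hr

Final: 0.09569 hr


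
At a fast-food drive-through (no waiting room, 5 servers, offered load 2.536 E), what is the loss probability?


B(c,a) = (a^c/c!) / Σ_{k=0}^{c} a^k/k!
a^5/5! = 0.874108
Σ terms (k=0..5): 1.00000 + 2.53600 + 3.21565 + 2.71829 + 1.72340 + 0.87411 = 12.067449
B = 0.874108/12.067449 = 0.072435

Final: 0.072435


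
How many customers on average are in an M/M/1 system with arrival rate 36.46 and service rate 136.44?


ρ = λ/μ = 36.46/136.44 = 0.2672
L = ρ/(1−ρ) = 0.2672/(1 − 0.2672) = 0.2672/0.7328 = 0.3647

Final: 0.3647


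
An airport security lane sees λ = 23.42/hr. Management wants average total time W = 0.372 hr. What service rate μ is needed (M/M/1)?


W = 1/(μ−λ) ⇒ μ − λ = 1/W = 1/0.372 = 2.6882
μ = λ + 1/W = 23.42 + 2.6882 = 26.1082 per hr

Final: 26.1082 /hr


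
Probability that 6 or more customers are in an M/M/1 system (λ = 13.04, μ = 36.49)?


ρ = 13.04/36.49 = 0.3574
P(N ≥ n) = ρ^n = 0.3574^6 = 0.002083

Final: 0.002083


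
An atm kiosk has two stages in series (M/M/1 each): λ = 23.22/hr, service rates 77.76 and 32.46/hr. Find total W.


Each node sees arrival rate λ = 23.22/hr (tandem ⇒ throughput preserved).
W₁ = 1/(μ₁−λ) = 1/(77.76−23.22) = 0.01834 hr
W₂ = 1/(μ₂−λ) = 1/(32.46−23.22) = 0.10823 hr
W_total = W₁ + W₂ = 0.01834 + 0.10823 = 0.12656 hr

Final: 0.12656 hr


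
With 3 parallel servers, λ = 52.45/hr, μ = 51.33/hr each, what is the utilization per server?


ρ = λ/(cμ) = 52.45/(3·51.33) = 52.45/153.99 = 0.3406

Final: 0.3406


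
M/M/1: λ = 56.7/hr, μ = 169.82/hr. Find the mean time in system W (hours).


W = 1/(μ−λ) = 1/(169.82 − 56.7) = 1/113.12 = 0.008840 hr

Final: 0.008840 hr


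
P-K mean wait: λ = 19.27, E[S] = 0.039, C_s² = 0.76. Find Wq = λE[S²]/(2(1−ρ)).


ρ = λ·E[S] = 19.27·0.039 = 0.7515
E[S²] = E[S]²(1+C_s²) = 0.039²·(1+0.76) = 0.002677
Wq = λ·E[S²]/(2(1−ρ)) = 19.27·0.002677/(2·0.2485) = 0.10381 hr

Final: 0.10381 hr


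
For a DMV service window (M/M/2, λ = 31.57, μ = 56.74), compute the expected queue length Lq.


a = λ/μ = 0.5564; ρ = a/2 = 0.2782
P₀ = 0.564702
Lq = P₀·a^c·ρ / (c!·(1−ρ)²) = 0.564702·0.30958·0.2782/(2·0.52100)
= 0.04667

Final: 0.04667


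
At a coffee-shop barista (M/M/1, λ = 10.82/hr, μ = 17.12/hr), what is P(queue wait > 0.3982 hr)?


ρ = 10.82/17.12 = 0.6320
P(Wq > t) = ρ·e^{−(μ−λ)t} = 0.6320·e^{−2.5087}
= 0.6320·0.081377 = 0.051431

Final: 0.051431


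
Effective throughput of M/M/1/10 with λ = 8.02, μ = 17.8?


ρ = 0.4506; P_K = (1−ρ)ρ^10/(1−ρ^11) = 0.0001895
λ_eff = λ(1 − P_K) = 8.02·(1 − 0.0001895) = 8.02·0.999811 = 8.0185 /hr

Final: 8.0185 /hr


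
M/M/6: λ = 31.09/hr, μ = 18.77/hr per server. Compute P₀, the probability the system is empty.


a = λ/μ = 31.09/18.77 = 1.6564; ρ = a/c = 0.2761
Σ_{k=0}^{5} a^k/k! (terms k=0..5) = 1.00000 + 1.65637 + 1.37178 + 0.75739 + 0.31363 + 0.10390 = 5.20305
Tail: a^6/(6!(1−ρ)) = 20.65089/(720·0.7239) = 0.03962
P₀ = 1/(5.20305 + 0.03962) = 1/5.24267 = 0.190742

Final: 0.190742


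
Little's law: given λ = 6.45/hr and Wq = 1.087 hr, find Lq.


Lq = λWq = 6.45·1.087 = 7.0111

Final: 7.0111


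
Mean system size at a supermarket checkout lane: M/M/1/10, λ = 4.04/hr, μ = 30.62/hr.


ρ = 4.04/30.62 = 0.1319
L = ρ[1 − (K+1)ρ^K + Kρ^(K+1)] / [(1−ρ)(1−ρ^(K+1))]
Numerator: 0.1319·(1 − 11·0.000000001599 + 10·2.109e-10) = 0.131940
Denominator: (0.8681)·(1.000000) = 0.868060
L = 0.131940/0.868060 = 0.1520

Final: 0.1520


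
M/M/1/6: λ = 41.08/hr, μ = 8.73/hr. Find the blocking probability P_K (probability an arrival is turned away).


ρ = λ/μ = 41.08/8.73 = 4.7056
P_K = (1−ρ)ρ^K/(1−ρ^(K+1)) = (-3.7056·10856.682752)/(1 − 51087.345644)
= -40230.662891/-51086.345644 = 0.787503

Final: 0.787503


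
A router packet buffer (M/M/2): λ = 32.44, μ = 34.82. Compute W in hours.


a = 0.9316; ρ = 0.4658; P₀ = 0.364420
Lq = P₀·a^c·ρ/(c!(1−ρ)²) = 0.25818
Wq = Lq/λ = 0.25818/32.44 = 0.007959 hr
W = Wq + 1/μ = 0.007959 + 0.02872 = 0.03668 hr

Final: 0.03668 hr


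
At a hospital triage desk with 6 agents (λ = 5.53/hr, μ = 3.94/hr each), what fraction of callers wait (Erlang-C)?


a = λ/μ = 1.4036; ρ = a/6 = 0.2339
P₀ = 0.245682 (from M/M/c formula)
C(c,a) = [a^c/(c!(1−ρ))]·P₀ = [7.64493/(720·0.7661)]·0.245682
= 0.01386·0.245682 = 0.003405

Final: 0.003405


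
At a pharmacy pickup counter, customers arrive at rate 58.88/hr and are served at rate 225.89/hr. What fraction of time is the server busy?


ρ = λ/μ = 58.88/225.89 = 0.2607

Final: 0.2607


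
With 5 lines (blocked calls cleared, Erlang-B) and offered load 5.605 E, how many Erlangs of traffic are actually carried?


B(5,5.605) = 0.331929 (Erlang-B)
Carried load = a(1 − B) = 5.605·(1 − 0.331929) = 5.605·0.668071 = 3.7445 E

Final: 3.7445 Erlangs


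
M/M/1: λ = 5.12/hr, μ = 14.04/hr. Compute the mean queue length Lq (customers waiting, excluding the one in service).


ρ = 5.12/14.04 = 0.3647
Lq = ρ²/(1−ρ) = 0.1330/0.6353 = 0.2093

Final: 0.2093


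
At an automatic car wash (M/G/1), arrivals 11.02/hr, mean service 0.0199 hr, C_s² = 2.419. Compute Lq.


ρ = λ·E[S] = 11.02·0.0199 = 0.2193
Lq = ρ²(1+C_s²)/(2(1−ρ)) = 0.04809·(1+2.419)/(2·0.7807)
= 0.04809·3.4190/1.5614 = 0.10531

Final: 0.10531


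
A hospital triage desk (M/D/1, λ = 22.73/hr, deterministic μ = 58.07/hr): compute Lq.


ρ = 22.73/58.07 = 0.3914
M/D/1: Lq = ρ²/(2(1−ρ)) = 0.1532/(2·0.6086) = 0.12588

Final: 0.12588


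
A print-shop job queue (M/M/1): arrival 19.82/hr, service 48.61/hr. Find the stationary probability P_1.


ρ = 19.82/48.61 = 0.4077
P_n = (1−ρ)·ρ^n = (1 − 0.4077)·0.4077^1 = 0.5923·0.407735 = 0.241487

Final: 0.241487


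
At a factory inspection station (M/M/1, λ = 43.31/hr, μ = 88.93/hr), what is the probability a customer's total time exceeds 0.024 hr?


W ~ Exponential(μ−λ) for M/M/1.
μ − λ = 88.93 − 43.31 = 45.6200
P(W > t) = e^{−(μ−λ)t} = e^{−1.0949} = 0.334580

Final: 0.334580


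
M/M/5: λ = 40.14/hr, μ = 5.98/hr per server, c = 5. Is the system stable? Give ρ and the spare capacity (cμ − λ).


Total capacity cμ = 5·5.98 = 29.90/hr
ρ = λ/(cμ) = 40.14/29.90 = 1.3425
Stable ⇔ ρ < 1: NO
Spare capacity = cμ − λ = 29.90 − 40.14 = -10.24/hr

Final: ρ = 1.3425; unstable; margin = -10.24/hr


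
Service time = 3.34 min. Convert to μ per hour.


μ = 1/(service time) in consistent units.
1 hour = 60 min, so μ = 60/3.34 = 17.9641 per hour

Final: 17.9641 /hr


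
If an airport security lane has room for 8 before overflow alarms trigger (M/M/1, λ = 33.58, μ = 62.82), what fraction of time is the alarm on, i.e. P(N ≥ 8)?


ρ = 33.58/62.82 = 0.5345
P(N ≥ n) = ρ^n = 0.5345^8 = 0.006666

Final: 0.006666


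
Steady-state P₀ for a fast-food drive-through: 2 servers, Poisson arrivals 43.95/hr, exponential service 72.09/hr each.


a = λ/μ = 43.95/72.09 = 0.6097; ρ = a/c = 0.3048
Σ_{k=0}^{1} a^k/k! (terms k=0..1) = 1.00000 + 0.60965 = 1.60965
Tail: a^2/(2!(1−ρ)) = 0.37168/(2·0.6952) = 0.26733
P₀ = 1/(1.60965 + 0.26733) = 1/1.87698 = 0.532770

Final: 0.532770


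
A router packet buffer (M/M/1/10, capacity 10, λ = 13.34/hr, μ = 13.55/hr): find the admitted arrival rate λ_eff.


ρ = 0.9845; P_K = (1−ρ)ρ^10/(1−ρ^11) = 0.083977
λ_eff = λ(1 − P_K) = 13.34·(1 − 0.083977) = 13.34·0.916023 = 12.2197 /hr

Final: 12.2197 /hr


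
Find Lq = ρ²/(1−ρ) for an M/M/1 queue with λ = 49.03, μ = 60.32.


ρ = 49.03/60.32 = 0.8128
Lq = ρ²/(1−ρ) = 0.6607/0.1872 = 3.5299

Final: 3.5299


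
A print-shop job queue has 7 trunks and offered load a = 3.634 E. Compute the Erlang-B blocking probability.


B(c,a) = (a^c/c!) / Σ_{k=0}^{c} a^k/k!
a^7/7! = 1.660596
Σ terms (k=0..7): 1.00000 + 3.63400 + 6.60298 + 7.99841 + 7.26655 + 5.28133 + 3.19873 + 1.66060 = 36.642591
B = 1.660596/36.642591 = 0.045319

Final: 0.045319


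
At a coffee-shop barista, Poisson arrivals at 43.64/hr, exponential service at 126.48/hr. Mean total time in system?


W = 1/(μ−λ) = 1/(126.48 − 43.64) = 1/82.84 = 0.01207 hr

Final: 0.01207 hr


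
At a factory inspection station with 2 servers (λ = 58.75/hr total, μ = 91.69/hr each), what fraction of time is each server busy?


ρ = λ/(cμ) = 58.75/(2·91.69) = 58.75/183.38 = 0.3204

Final: 0.3204


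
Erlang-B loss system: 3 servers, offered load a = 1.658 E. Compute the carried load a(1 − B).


B(3,1.658) = 0.158517 (Erlang-B)
Carried load = a(1 − B) = 1.658·(1 − 0.158517) = 1.658·0.841483 = 1.3952 E

Final: 1.3952 Erlangs


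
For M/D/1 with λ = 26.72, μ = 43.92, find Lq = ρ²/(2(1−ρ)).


ρ = 26.72/43.92 = 0.6084
M/D/1: Lq = ρ²/(2(1−ρ)) = 0.3701/(2·0.3916) = 0.47255

Final: 0.47255


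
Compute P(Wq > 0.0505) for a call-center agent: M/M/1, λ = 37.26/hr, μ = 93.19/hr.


ρ = 37.26/93.19 = 0.3998
P(Wq > t) = ρ·e^{−(μ−λ)t} = 0.3998·e^{−2.8245}
= 0.3998·0.059340 = 0.023726

Final: 0.023726


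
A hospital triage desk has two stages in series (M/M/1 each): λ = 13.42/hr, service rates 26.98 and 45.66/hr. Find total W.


Each node sees arrival rate λ = 13.42/hr (tandem ⇒ throughput preserved).
W₁ = 1/(μ₁−λ) = 1/(26.98−13.42) = 0.07375 hr
W₂ = 1/(μ₂−λ) = 1/(45.66−13.42) = 0.03102 hr
W_total = W₁ + W₂ = 0.07375 + 0.03102 = 0.10476 hr

Final: 0.10476 hr


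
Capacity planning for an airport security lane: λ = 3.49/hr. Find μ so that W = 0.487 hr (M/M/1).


W = 1/(μ−λ) ⇒ μ − λ = 1/W = 1/0.487 = 2.0534
μ = λ + 1/W = 3.49 + 2.0534 = 5.5434 per hr

Final: 5.5434 /hr


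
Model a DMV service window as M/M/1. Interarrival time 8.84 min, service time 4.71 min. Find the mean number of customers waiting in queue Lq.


λ = 60/8.84 = 6.7873 /hr
μ = 60/4.71 = 12.7389 /hr
ρ = λ/μ = 6.7873/12.7389 = 0.5328
Lq = ρ²/(1−ρ) = 0.2839/0.4672 = 0.6076

Final: 0.6076


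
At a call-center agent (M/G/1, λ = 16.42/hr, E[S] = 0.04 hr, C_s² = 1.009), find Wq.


ρ = λ·E[S] = 16.42·0.04 = 0.6568
E[S²] = E[S]²(1+C_s²) = 0.04²·(1+1.009) = 0.003214
Wq = λ·E[S²]/(2(1−ρ)) = 16.42·0.003214/(2·0.3432) = 0.07689 hr

Final: 0.07689 hr


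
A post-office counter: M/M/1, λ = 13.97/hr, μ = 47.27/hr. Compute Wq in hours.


ρ = 13.97/47.27 = 0.2955
Wq = ρ/(μ−λ) = 0.2955/(47.27 − 13.97) = 0.2955/33.30 = 0.008875 hr

Final: 0.008875 hr


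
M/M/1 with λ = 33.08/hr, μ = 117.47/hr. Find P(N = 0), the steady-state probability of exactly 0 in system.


ρ = 33.08/117.47 = 0.2816
P_n = (1−ρ)·ρ^n = (1 − 0.2816)·0.2816^0 = 0.7184·1.000000 = 0.718396

Final: 0.718396


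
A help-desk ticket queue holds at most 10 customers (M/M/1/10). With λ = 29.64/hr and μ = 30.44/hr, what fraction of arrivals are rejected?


ρ = λ/μ = 29.64/30.44 = 0.9737
P_K = (1−ρ)ρ^K/(1−ρ^(K+1)) = (0.02628·0.766188)/(1 − 0.746052)
= 0.020136/0.253948 = 0.079293

Final: 0.079293


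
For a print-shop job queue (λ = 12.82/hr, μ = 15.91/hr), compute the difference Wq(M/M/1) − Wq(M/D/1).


ρ = 12.82/15.91 = 0.8058
Wq(M/M/1) = ρ/(μ−λ) = 0.8058/3.09 = 0.26077 hr
Wq(M/D/1) = ρ/(2(μ−λ)) = 0.13039 hr
Savings = 0.26077 − 0.13039 = 0.13039 hr

Final: 0.13039 hr


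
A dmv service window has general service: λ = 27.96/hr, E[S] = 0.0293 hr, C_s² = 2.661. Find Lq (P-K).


ρ = λ·E[S] = 27.96·0.0293 = 0.8192
Lq = ρ²(1+C_s²)/(2(1−ρ)) = 0.6711·(1+2.661)/(2·0.1808)
= 0.6711·3.6610/0.3615 = 6.79592

Final: 6.79592


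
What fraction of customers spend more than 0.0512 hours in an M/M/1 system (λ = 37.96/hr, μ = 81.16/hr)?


W ~ Exponential(μ−λ) for M/M/1.
μ − λ = 81.16 − 37.96 = 43.2000
P(W > t) = e^{−(μ−λ)t} = e^{−2.2118} = 0.109499

Final: 0.109499


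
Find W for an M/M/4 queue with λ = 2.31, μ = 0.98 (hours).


a = 2.3571; ρ = 0.5893; P₀ = 0.087338
Lq = P₀·a^c·ρ/(c!(1−ρ)²) = 0.39245
Wq = Lq/λ = 0.39245/2.31 = 0.16989 hr
W = Wq + 1/μ = 0.16989 + 1.02041 = 1.19030 hr

Final: 1.19030 hr


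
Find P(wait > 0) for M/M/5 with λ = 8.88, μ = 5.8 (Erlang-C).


a = λ/μ = 1.5310; ρ = a/5 = 0.3062
P₀ = 0.215927 (from M/M/c formula)
C(c,a) = [a^c/(c!(1−ρ))]·P₀ = [8.41250/(120·0.6938)]·0.215927
= 0.10104·0.215927 = 0.021818

Final: 0.021818


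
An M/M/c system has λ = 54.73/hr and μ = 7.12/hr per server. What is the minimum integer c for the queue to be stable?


Stability requires cμ > λ ⇔ c > λ/μ.
λ/μ = 54.73/7.12 = 7.6868
Minimum integer c = ⌊7.6868⌋ + 1 = 8
Check: 8·7.12 = 56.96 > 54.73, while 7·7.12 = 49.84 ≤ 54.73

Final: 8 servers


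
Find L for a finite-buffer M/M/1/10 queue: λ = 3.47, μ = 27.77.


ρ = 3.47/27.77 = 0.1250
L = ρ[1 − (K+1)ρ^K + Kρ^(K+1)] / [(1−ρ)(1−ρ^(K+1))]
Numerator: 0.1250·(1 − 11·9.280e-10 + 10·1.160e-10) = 0.124955
Denominator: (0.8750)·(1.000000) = 0.875045
L = 0.124955/0.875045 = 0.1428

Final: 0.1428


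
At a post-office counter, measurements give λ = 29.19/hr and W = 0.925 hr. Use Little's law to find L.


L = λW = 29.19·0.925 = 27.0008

Final: 27.0008


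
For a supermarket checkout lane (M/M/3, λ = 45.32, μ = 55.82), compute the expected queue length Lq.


a = λ/μ = 0.8119; ρ = a/3 = 0.2706
P₀ = 0.441740
Lq = P₀·a^c·ρ / (c!·(1−ρ)²) = 0.441740·0.53518·0.2706/(6·0.53198)
= 0.02004

Final: 0.02004


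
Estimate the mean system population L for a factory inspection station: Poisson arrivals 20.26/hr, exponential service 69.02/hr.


ρ = λ/μ = 20.26/69.02 = 0.2935
L = ρ/(1−ρ) = 0.2935/(1 − 0.2935) = 0.2935/0.7065 = 0.4155

Final: 0.4155


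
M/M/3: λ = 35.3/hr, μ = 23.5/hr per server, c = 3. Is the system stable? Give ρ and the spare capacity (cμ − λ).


Total capacity cμ = 3·23.5 = 70.50/hr
ρ = λ/(cμ) = 35.3/70.50 = 0.5007
Stable ⇔ ρ < 1: YES
Spare capacity = cμ − λ = 70.50 − 35.3 = 35.20/hr

Final: ρ = 0.5007; stable; margin = 35.20/hr


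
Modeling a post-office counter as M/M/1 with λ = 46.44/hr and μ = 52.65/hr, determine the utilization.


ρ = λ/μ = 46.44/52.65 = 0.8821

Final: 0.8821


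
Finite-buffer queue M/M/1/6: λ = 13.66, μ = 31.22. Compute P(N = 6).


ρ = λ/μ = 13.66/31.22 = 0.4375
P_K = (1−ρ)ρ^K/(1−ρ^(K+1)) = (0.5625·0.007016)/(1 − 0.003070)
= 0.003946/0.996930 = 0.003959

Final: 0.003959


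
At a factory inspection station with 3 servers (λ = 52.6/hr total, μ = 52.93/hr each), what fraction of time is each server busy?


ρ = λ/(cμ) = 52.6/(3·52.93) = 52.6/158.79 = 0.3313

Final: 0.3313


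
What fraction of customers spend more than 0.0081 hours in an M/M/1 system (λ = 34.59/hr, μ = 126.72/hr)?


W ~ Exponential(μ−λ) for M/M/1.
μ − λ = 126.72 − 34.59 = 92.1300
P(W > t) = e^{−(μ−λ)t} = e^{−0.7463} = 0.474140

Final: 0.474140


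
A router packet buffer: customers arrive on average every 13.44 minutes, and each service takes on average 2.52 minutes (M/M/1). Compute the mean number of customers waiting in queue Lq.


λ = 60/13.44 = 4.4643 /hr
μ = 60/2.52 = 23.8095 /hr
ρ = λ/μ = 4.4643/23.8095 = 0.1875
Lq = ρ²/(1−ρ) = 0.03516/0.8125 = 0.04327

Final: 0.04327


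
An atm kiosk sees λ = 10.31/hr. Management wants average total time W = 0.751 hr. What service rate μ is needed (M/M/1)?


W = 1/(μ−λ) ⇒ μ − λ = 1/W = 1/0.751 = 1.3316
μ = λ + 1/W = 10.31 + 1.3316 = 11.6416 per hr

Final: 11.6416 /hr


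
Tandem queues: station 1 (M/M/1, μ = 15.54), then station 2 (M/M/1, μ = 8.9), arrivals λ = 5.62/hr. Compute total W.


Each node sees arrival rate λ = 5.62/hr (tandem ⇒ throughput preserved).
W₁ = 1/(μ₁−λ) = 1/(15.54−5.62) = 0.10081 hr
W₂ = 1/(μ₂−λ) = 1/(8.9−5.62) = 0.30488 hr
W_total = W₁ + W₂ = 0.10081 + 0.30488 = 0.40568 hr

Final: 0.40568 hr


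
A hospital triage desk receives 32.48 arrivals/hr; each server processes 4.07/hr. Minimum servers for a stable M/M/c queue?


Stability requires cμ > λ ⇔ c > λ/μ.
λ/μ = 32.48/4.07 = 7.9803
Minimum integer c = ⌊7.9803⌋ + 1 = 8
Check: 8·4.07 = 32.56 > 32.48, while 7·4.07 = 28.49 ≤ 32.48

Final: 8 servers


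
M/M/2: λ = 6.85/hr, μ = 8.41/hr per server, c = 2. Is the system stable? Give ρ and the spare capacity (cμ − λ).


Total capacity cμ = 2·8.41 = 16.82/hr
ρ = λ/(cμ) = 6.85/16.82 = 0.4073
Stable ⇔ ρ < 1: YES
Spare capacity = cμ − λ = 16.82 − 6.85 = 9.97/hr

Final: ρ = 0.4073; stable; margin = 9.97/hr


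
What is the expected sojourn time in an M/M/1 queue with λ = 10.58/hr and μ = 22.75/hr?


W = 1/(μ−λ) = 1/(22.75 − 10.58) = 1/12.17 = 0.08217 hr

Final: 0.08217 hr


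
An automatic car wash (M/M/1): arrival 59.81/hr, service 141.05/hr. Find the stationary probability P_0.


ρ = 59.81/141.05 = 0.4240
P_n = (1−ρ)·ρ^n = (1 − 0.4240)·0.4240^0 = 0.5760·1.000000 = 0.575966

Final: 0.575966


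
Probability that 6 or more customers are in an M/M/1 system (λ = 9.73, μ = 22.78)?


ρ = 9.73/22.78 = 0.4271
P(N ≥ n) = ρ^n = 0.4271^6 = 0.006072

Final: 0.006072


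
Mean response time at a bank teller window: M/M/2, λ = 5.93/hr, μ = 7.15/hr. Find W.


a = 0.8294; ρ = 0.4147; P₀ = 0.413742
Lq = P₀·a^c·ρ/(c!(1−ρ)²) = 0.17224
Wq = Lq/λ = 0.17224/5.93 = 0.02905 hr
W = Wq + 1/μ = 0.02905 + 0.13986 = 0.16891 hr

Final: 0.16891 hr


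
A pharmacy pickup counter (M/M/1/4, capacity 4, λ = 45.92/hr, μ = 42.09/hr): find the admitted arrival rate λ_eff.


ρ = 1.0910; P_K = (1−ρ)ρ^4/(1−ρ^5) = 0.236258
λ_eff = λ(1 − P_K) = 45.92·(1 − 0.236258) = 45.92·0.763742 = 35.0710 /hr

Final: 35.0710 /hr


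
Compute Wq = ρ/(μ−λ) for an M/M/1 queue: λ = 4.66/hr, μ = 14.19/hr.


ρ = 4.66/14.19 = 0.3284
Wq = ρ/(μ−λ) = 0.3284/(14.19 − 4.66) = 0.3284/9.53 = 0.03446 hr

Final: 0.03446 hr


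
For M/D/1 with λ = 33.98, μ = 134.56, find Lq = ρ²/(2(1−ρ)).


ρ = 33.98/134.56 = 0.2525
M/D/1: Lq = ρ²/(2(1−ρ)) = 0.06377/(2·0.7475) = 0.04266

Final: 0.04266


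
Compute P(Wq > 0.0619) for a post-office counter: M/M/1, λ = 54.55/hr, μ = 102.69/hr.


ρ = 54.55/102.69 = 0.5312
P(Wq > t) = ρ·e^{−(μ−λ)t} = 0.5312·e^{−2.9799}
= 0.5312·0.050800 = 0.026985

Final: 0.026985


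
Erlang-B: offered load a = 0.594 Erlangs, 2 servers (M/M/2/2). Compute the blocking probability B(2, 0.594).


B(c,a) = (a^c/c!) / Σ_{k=0}^{c} a^k/k!
a^2/2! = 0.176418
Σ terms (k=0..2): 1.00000 + 0.59400 + 0.17642 = 1.770418
B = 0.176418/1.770418 = 0.099648

Final: 0.099648


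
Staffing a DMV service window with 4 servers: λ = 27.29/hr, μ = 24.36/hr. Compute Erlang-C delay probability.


a = λ/μ = 1.1203; ρ = a/4 = 0.2801
P₀ = 0.325385 (from M/M/c formula)
C(c,a) = [a^c/(c!(1−ρ))]·P₀ = [1.57509/(24·0.7199)]·0.325385
= 0.09116·0.325385 = 0.029662

Final: 0.029662


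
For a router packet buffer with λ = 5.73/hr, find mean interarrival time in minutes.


Mean interarrival time = 1/λ = 1/5.73 hour = 0.17452 hour
In minutes: 0.17452 × 60 = 10.4712 min

Final: 10.4712 min


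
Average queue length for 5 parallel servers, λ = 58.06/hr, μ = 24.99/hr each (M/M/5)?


a = λ/μ = 2.3233; ρ = a/5 = 0.4647
P₀ = 0.096337
Lq = P₀·a^c·ρ / (c!·(1−ρ)²) = 0.096337·67.69458·0.4647/(120·0.28658)
= 0.08812

Final: 0.08812


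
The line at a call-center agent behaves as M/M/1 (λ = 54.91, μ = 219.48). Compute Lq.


ρ = 54.91/219.48 = 0.2502
Lq = ρ²/(1−ρ) = 0.06259/0.7498 = 0.08348

Final: 0.08348


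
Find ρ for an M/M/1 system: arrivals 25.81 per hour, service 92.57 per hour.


ρ = λ/μ = 25.81/92.57 = 0.2788

Final: 0.2788


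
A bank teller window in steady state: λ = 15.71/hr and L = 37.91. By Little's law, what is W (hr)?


W = L/λ = 37.91/15.71 = 2.4131 hr

Final: 2.4131 hr


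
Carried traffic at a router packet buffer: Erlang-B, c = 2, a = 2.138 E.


B(2,2.138) = 0.421409 (Erlang-B)
Carried load = a(1 − B) = 2.138·(1 − 0.421409) = 2.138·0.578591 = 1.2370 E

Final: 1.2370 Erlangs


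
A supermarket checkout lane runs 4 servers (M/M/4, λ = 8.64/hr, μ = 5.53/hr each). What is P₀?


a = λ/μ = 8.64/5.53 = 1.5624; ρ = a/c = 0.3906
Σ_{k=0}^{3} a^k/k! (terms k=0..3) = 1.00000 + 1.56239 + 1.22053 + 0.63564 = 4.41856
Tail: a^4/(4!(1−ρ)) = 5.95874/(24·0.6094) = 0.40742
P₀ = 1/(4.41856 + 0.40742) = 1/4.82597 = 0.207212

Final: 0.207212


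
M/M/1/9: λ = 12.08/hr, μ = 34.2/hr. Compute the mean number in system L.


ρ = 12.08/34.2 = 0.3532
L = ρ[1 − (K+1)ρ^K + Kρ^(K+1)] / [(1−ρ)(1−ρ^(K+1))]
Numerator: 0.3532·(1 − 10·0.00008558 + 9·0.00003023) = 0.353010
Denominator: (0.6468)·(0.999970) = 0.646764
L = 0.353010/0.646764 = 0.5458

Final: 0.5458


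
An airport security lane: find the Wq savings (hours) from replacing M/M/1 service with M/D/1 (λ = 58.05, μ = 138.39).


ρ = 58.05/138.39 = 0.4195
Wq(M/M/1) = ρ/(μ−λ) = 0.4195/80.34 = 0.005221 hr
Wq(M/D/1) = ρ/(2(μ−λ)) = 0.002611 hr
Savings = 0.005221 − 0.002611 = 0.002611 hr

Final: 0.002611 hr


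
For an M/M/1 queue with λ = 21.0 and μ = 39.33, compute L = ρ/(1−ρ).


ρ = λ/μ = 21.0/39.33 = 0.5339
L = ρ/(1−ρ) = 0.5339/(1 − 0.5339) = 0.5339/0.4661 = 1.1457

Final: 1.1457


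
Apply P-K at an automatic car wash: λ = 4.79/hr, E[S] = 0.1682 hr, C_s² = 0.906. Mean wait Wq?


ρ = λ·E[S] = 4.79·0.1682 = 0.8057
E[S²] = E[S]²(1+C_s²) = 0.1682²·(1+0.906) = 0.053923
Wq = λ·E[S²]/(2(1−ρ)) = 4.79·0.053923/(2·0.1943) = 0.66460 hr

Final: 0.66460 hr


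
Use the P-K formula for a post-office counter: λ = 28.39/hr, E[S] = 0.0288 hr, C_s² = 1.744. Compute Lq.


ρ = λ·E[S] = 28.39·0.0288 = 0.8176
Lq = ρ²(1+C_s²)/(2(1−ρ)) = 0.6685·(1+1.744)/(2·0.1824)
= 0.6685·2.7440/0.3647 = 5.02946

Final: 5.02946


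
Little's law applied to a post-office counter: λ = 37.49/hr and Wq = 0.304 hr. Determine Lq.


Lq = λWq = 37.49·0.304 = 11.3970

Final: 11.3970


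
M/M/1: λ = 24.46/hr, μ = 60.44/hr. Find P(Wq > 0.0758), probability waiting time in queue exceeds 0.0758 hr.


ρ = 24.46/60.44 = 0.4047
P(Wq > t) = ρ·e^{−(μ−λ)t} = 0.4047·e^{−2.7273}
= 0.4047·0.065397 = 0.026466

Final: 0.026466


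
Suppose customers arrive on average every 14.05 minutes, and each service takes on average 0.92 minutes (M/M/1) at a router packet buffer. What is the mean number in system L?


λ = 60/14.05 = 4.2705 /hr
μ = 60/0.92 = 65.2174 /hr
ρ = λ/μ = 4.2705/65.2174 = 0.06548
L = ρ/(1−ρ) = 0.06548/0.9345 = 0.07007

Final: 0.07007


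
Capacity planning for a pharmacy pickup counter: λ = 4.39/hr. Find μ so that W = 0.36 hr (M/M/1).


W = 1/(μ−λ) ⇒ μ − λ = 1/W = 1/0.36 = 2.7778
μ = λ + 1/W = 4.39 + 2.7778 = 7.1678 per hr

Final: 7.1678 /hr


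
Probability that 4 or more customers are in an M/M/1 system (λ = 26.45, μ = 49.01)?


ρ = 26.45/49.01 = 0.5397
P(N ≥ n) = ρ^n = 0.5397^4 = 0.084833

Final: 0.084833


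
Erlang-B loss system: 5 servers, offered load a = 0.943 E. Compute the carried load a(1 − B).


B(5,0.943) = 0.002421 (Erlang-B)
Carried load = a(1 − B) = 0.943·(1 − 0.002421) = 0.943·0.997579 = 0.9407 E

Final: 0.9407 Erlangs


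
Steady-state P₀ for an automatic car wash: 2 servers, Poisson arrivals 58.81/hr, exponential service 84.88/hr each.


a = λ/μ = 58.81/84.88 = 0.6929; ρ = a/c = 0.3464
Σ_{k=0}^{1} a^k/k! (terms k=0..1) = 1.00000 + 0.69286 = 1.69286
Tail: a^2/(2!(1−ρ)) = 0.48006/(2·0.6536) = 0.36726
P₀ = 1/(1.69286 + 0.36726) = 1/2.06012 = 0.485409

Final: 0.485409


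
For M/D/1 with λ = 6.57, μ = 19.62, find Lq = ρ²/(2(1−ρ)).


ρ = 6.57/19.62 = 0.3349
M/D/1: Lq = ρ²/(2(1−ρ)) = 0.1121/(2·0.6651) = 0.08429

Final: 0.08429


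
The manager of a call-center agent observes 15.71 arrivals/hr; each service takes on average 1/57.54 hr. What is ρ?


ρ = λ/μ = 15.71/57.54 = 0.2730

Final: 0.2730


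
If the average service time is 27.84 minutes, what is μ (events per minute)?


μ = 1/(service time) in consistent units.
1 minute = 1 min, so μ = 1/27.84 = 0.03592 per minute

Final: 0.03592 /min


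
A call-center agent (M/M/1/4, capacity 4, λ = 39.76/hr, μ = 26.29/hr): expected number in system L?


ρ = 39.76/26.29 = 1.5124
L = ρ[1 − (K+1)ρ^K + Kρ^(K+1)] / [(1−ρ)(1−ρ^(K+1))]
Numerator: 1.5124·(1 − 5·5.231463 + 4·7.911866) = 9.815458
Denominator: (-0.5124)·(-6.911866) = 3.541379
L = 9.815458/3.541379 = 2.7716

Final: 2.7716


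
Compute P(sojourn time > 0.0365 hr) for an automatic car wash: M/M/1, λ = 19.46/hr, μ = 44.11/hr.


W ~ Exponential(μ−λ) for M/M/1.
μ − λ = 44.11 − 19.46 = 24.6500
P(W > t) = e^{−(μ−λ)t} = e^{−0.8997} = 0.406681

Final: 0.406681


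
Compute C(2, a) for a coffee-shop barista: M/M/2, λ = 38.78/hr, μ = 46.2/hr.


a = λ/μ = 0.8394; ρ = a/2 = 0.4197
P₀ = 0.408751 (from M/M/c formula)
C(c,a) = [a^c/(c!(1−ρ))]·P₀ = [0.70458/(2·0.5803)]·0.408751
= 0.60708·0.408751 = 0.248145

Final: 0.248145
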